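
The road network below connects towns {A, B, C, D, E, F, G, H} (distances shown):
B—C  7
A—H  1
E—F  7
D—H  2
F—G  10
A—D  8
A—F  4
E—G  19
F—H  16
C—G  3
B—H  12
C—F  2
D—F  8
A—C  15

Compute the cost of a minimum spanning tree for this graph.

26

Kruskal: consider edges lightest-first.
A—H (1): add — endpoints in different components.
C—F (2): add — endpoints in different components.
D—H (2): add — endpoints in different components.
C—G (3): add — endpoints in different components.
A—F (4): add — endpoints in different components.
B—C (7): add — endpoints in different components.
E—F (7): add — endpoints in different components.
MST edges: A—H, C—F, D—H, C—G, A—F, B—C, E—F; total weight 1+2+2+3+4+7+7 = 26.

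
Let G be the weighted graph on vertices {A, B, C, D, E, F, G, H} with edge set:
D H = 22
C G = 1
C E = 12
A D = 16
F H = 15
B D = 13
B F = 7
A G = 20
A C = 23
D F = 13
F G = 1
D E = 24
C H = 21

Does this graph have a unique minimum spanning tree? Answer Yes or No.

Sort edges by weight, then run Kruskal:
C G (1): add — endpoints in different components.
F G (1): add — endpoints in different components.
B F (7): add — endpoints in different components.
C E (12): add — endpoints in different components.
B D (13): add — endpoints in different components.
D F (13): skip — D and F already connected.
F H (15): add — endpoints in different components.
A D (16): add — endpoints in different components.
Non-tree edge D F has weight 13, equal to the heaviest edge on its tree cycle — swapping gives another MST of the same weight. Not unique.

No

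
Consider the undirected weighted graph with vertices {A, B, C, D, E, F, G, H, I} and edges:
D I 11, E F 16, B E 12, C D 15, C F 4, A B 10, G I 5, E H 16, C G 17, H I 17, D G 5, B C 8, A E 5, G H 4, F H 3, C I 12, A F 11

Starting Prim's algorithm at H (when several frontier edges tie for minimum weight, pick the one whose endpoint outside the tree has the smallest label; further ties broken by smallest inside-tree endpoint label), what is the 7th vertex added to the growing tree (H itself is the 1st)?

Prim's algorithm from H:
Step 1: cheapest edge leaving the tree is F H (3); add F.
Step 2: cheapest edge leaving the tree is C F (4); add C.
Step 3: cheapest edge leaving the tree is G H (4); add G.
Step 4: cheapest edge leaving the tree is D G (5); add D.
Step 5: cheapest edge leaving the tree is G I (5); add I.
Step 6: cheapest edge leaving the tree is B C (8); add B.
Step 7: cheapest edge leaving the tree is A B (10); add A.
Step 8: cheapest edge leaving the tree is A E (5); add E.
Vertex order: H, F, C, G, D, I, B, A, E. The 7th vertex is B.

B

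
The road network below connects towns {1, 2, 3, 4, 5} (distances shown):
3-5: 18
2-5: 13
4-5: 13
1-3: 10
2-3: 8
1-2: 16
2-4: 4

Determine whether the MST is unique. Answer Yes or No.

Kruskal's algorithm — process edges by increasing weight (ties by edge label):
2-4 (4): add — endpoints in different components.
2-3 (8): add — endpoints in different components.
1-3 (10): add — endpoints in different components.
2-5 (13): add — endpoints in different components.
Non-tree edge 4-5 has weight 13, equal to the heaviest edge on its tree cycle — swapping gives another MST of the same weight. Not unique.

No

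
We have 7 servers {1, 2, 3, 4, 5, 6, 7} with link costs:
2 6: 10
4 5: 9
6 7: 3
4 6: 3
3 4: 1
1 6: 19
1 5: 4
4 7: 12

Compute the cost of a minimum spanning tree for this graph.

Prim, starting at 3.
Step 1: cheapest edge leaving the tree is 3 4 (1); add 4.
Step 2: cheapest edge leaving the tree is 4 6 (3); add 6.
Step 3: cheapest edge leaving the tree is 6 7 (3); add 7.
Step 4: cheapest edge leaving the tree is 4 5 (9); add 5.
Step 5: cheapest edge leaving the tree is 1 5 (4); add 1.
Step 6: cheapest edge leaving the tree is 2 6 (10); add 2.
MST edges: 3 4, 4 6, 6 7, 4 5, 1 5, 2 6; total weight 1+3+3+9+4+10 = 30.

30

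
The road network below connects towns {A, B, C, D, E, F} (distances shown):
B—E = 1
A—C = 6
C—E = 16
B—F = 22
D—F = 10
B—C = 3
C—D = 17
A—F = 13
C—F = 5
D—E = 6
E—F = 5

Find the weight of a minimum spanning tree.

21

Sort edges by weight, then run Kruskal:
B—E (1): add — endpoints in different components.
B—C (3): add — endpoints in different components.
C—F (5): add — endpoints in different components.
E—F (5): skip — E and F already connected.
A—C (6): add — endpoints in different components.
D—E (6): add — endpoints in different components.
MST edges: B—E, B—C, C—F, A—C, D—E; total weight 1+3+5+6+6 = 21.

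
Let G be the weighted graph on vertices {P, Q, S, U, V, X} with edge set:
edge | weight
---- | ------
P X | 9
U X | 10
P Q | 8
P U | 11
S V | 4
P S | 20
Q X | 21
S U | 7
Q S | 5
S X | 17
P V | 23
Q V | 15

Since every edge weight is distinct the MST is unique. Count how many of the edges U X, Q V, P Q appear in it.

Kruskal's algorithm — process edges by increasing weight (ties by edge label):
S V (4): add — endpoints in different components.
Q S (5): add — endpoints in different components.
S U (7): add — endpoints in different components.
P Q (8): add — endpoints in different components.
P X (9): add — endpoints in different components.
MST edge set: {S V, Q S, S U, P Q, P X}.
Of the listed edges, {P Q} are in the MST → 1.

1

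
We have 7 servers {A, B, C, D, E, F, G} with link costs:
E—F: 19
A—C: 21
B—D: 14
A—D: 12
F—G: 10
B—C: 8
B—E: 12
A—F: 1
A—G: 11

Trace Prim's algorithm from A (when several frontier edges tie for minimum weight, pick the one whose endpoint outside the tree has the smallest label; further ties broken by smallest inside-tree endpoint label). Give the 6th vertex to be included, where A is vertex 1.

Grow the tree from A using Prim:
Step 1: frontier [A—F 1, A—G 11, A—D 12, A—C 21] → take A—F (1); add F.
Step 2: frontier [A—G 11, A—D 12, A—C 21, F—G 10, E—F 19] → take F—G (10); add G.
Step 3: frontier [A—D 12, A—C 21, E—F 19] → take A—D (12); add D.
Step 4: frontier [A—C 21, B—D 14, E—F 19] → take B—D (14); add B.
Step 5: frontier [A—C 21, B—C 8, B—E 12, E—F 19] → take B—C (8); add C.
Step 6: frontier [B—E 12, E—F 19] → take B—E (12); add E.
Vertex order: A, F, G, D, B, C, E. The 6th vertex is C.

C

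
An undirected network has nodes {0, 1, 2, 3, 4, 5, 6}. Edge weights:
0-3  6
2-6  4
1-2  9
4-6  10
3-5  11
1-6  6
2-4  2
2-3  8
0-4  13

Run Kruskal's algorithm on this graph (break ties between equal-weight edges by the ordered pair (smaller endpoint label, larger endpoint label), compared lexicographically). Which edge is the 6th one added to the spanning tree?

3-5

Kruskal's algorithm — process edges by increasing weight (ties by edge label):
2-4 (2): add. Components now {0} {1} {2,4} {3} {5} {6}
2-6 (4): add. Components now {0} {1} {2,4,6} {3} {5}
0-3 (6): add. Components now {0,3} {1} {2,4,6} {5}
1-6 (6): add. Components now {0,3} {1,2,4,6} {5}
2-3 (8): add. Components now {0,1,2,3,4,6} {5}
1-2 (9): skip — 1 and 2 already connected.
4-6 (10): skip — 4 and 6 already connected.
3-5 (11): add. Components now {0,1,2,3,4,5,6}
The 6th edge added is 3-5.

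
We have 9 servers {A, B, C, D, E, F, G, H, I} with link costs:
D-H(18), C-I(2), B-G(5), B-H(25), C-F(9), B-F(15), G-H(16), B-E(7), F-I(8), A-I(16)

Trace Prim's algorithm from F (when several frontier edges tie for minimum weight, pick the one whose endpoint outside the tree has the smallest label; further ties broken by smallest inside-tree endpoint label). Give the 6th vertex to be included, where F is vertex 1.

Prim, starting at F.
Step 1: frontier [F-I 8, C-F 9, B-F 15] → take F-I (8); add I.
Step 2: frontier [C-F 9, B-F 15, C-I 2, A-I 16] → take C-I (2); add C.
Step 3: frontier [B-F 15, A-I 16] → take B-F (15); add B.
Step 4: frontier [B-G 5, B-E 7, B-H 25, A-I 16] → take B-G (5); add G.
Step 5: frontier [B-E 7, B-H 25, G-H 16, A-I 16] → take B-E (7); add E.
Step 6: frontier [B-H 25, G-H 16, A-I 16] → take A-I (16); add A.
Step 7: frontier [B-H 25, G-H 16] → take G-H (16); add H.
Step 8: frontier [D-H 18] → take D-H (18); add D.
Vertex order: F, I, C, B, G, E, A, H, D. The 6th vertex is E.

E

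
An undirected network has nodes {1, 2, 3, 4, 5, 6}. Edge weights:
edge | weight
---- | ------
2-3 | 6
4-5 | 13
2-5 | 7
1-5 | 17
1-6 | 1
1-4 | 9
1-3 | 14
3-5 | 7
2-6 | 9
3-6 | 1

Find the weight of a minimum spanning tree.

Prim, starting at 6.
Step 1: cheapest edge leaving the tree is 1-6 (1); add 1.
Step 2: cheapest edge leaving the tree is 3-6 (1); add 3.
Step 3: cheapest edge leaving the tree is 2-3 (6); add 2.
Step 4: cheapest edge leaving the tree is 2-5 (7); add 5.
Step 5: cheapest edge leaving the tree is 1-4 (9); add 4.
MST edges: 1-6, 3-6, 2-3, 2-5, 1-4; total weight 1+1+6+7+9 = 24.

24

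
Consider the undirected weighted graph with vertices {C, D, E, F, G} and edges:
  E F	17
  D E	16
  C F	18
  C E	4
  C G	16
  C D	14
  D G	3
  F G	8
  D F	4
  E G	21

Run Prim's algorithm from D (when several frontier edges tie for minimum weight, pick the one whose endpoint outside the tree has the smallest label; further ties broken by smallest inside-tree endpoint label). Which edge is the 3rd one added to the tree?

C-D

Grow the tree from D using Prim:
Step 1: frontier [D G 3, D F 4, C D 14, D E 16] → take D G (3); add G.
Step 2: frontier [D F 4, C D 14, D E 16, F G 8, C G 16, E G 21] → take D F (4); add F.
Step 3: frontier [C D 14, D E 16, E F 17, C F 18, C G 16, E G 21] → take C D (14); add C.
Step 4: frontier [C E 4, D E 16, E F 17, E G 21] → take C E (4); add E.
The 3rd edge added is C D.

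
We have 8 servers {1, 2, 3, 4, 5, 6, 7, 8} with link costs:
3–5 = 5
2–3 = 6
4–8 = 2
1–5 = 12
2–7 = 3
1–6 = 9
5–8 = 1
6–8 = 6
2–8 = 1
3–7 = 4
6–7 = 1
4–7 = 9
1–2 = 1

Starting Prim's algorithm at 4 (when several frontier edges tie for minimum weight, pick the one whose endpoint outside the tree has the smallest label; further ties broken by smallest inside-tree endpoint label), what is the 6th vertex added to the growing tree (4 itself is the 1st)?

Prim, starting at 4.
Step 1: frontier [4–8 2, 4–7 9] → take 4–8 (2); add 8.
Step 2: frontier [4–7 9, 2–8 1, 5–8 1, 6–8 6] → take 2–8 (1); add 2.
Step 3: frontier [1–2 1, 2–7 3, 2–3 6, 4–7 9, 5–8 1, 6–8 6] → take 1–2 (1); add 1.
Step 4: frontier [1–6 9, 1–5 12, 2–7 3, 2–3 6, 4–7 9, 5–8 1, 6–8 6] → take 5–8 (1); add 5.
Step 5: frontier [1–6 9, 2–7 3, 2–3 6, 4–7 9, 3–5 5, 6–8 6] → take 2–7 (3); add 7.
Step 6: frontier [1–6 9, 2–3 6, 3–5 5, 6–7 1, 3–7 4, 6–8 6] → take 6–7 (1); add 6.
Step 7: frontier [2–3 6, 3–5 5, 3–7 4] → take 3–7 (4); add 3.
Vertex order: 4, 8, 2, 1, 5, 7, 6, 3. The 6th vertex is 7.

7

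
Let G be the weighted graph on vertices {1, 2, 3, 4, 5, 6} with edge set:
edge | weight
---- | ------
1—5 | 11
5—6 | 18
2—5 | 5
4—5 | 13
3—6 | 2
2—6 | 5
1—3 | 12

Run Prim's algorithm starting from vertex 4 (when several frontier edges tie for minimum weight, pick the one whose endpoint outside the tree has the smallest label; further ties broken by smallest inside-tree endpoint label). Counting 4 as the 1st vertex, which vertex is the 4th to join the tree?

6

Grow the tree from 4 using Prim:
Step 1: cheapest edge leaving the tree is 4—5 (13); add 5.
Step 2: cheapest edge leaving the tree is 2—5 (5); add 2.
Step 3: cheapest edge leaving the tree is 2—6 (5); add 6.
Step 4: cheapest edge leaving the tree is 3—6 (2); add 3.
Step 5: cheapest edge leaving the tree is 1—5 (11); add 1.
Vertex order: 4, 5, 2, 6, 3, 1. The 4th vertex is 6.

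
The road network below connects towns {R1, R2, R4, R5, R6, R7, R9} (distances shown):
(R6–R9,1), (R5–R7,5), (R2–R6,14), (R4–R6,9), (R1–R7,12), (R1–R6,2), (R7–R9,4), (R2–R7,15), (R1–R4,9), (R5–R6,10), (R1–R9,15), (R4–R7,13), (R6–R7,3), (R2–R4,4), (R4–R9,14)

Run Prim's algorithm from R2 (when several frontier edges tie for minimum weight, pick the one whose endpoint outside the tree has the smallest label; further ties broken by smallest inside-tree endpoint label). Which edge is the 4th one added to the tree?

Prim's algorithm from R2:
Step 1: cheapest edge leaving the tree is R2–R4 (4); add R4.
Step 2: cheapest edge leaving the tree is R1–R4 (9); add R1.
Step 3: cheapest edge leaving the tree is R1–R6 (2); add R6.
Step 4: cheapest edge leaving the tree is R6–R9 (1); add R9.
Step 5: cheapest edge leaving the tree is R6–R7 (3); add R7.
Step 6: cheapest edge leaving the tree is R5–R7 (5); add R5.
The 4th edge added is R6–R9.

R6-R9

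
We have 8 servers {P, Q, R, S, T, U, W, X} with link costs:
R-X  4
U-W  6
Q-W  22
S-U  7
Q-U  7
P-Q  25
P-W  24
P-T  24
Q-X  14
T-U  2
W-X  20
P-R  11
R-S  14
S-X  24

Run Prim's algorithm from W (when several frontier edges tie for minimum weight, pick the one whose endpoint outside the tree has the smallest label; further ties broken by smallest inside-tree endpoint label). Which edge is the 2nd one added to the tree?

T-U

Prim, starting at W.
Step 1: frontier [U-W 6, W-X 20, Q-W 22, P-W 24] → take U-W (6); add U.
Step 2: frontier [T-U 2, Q-U 7, S-U 7, W-X 20, Q-W 22, P-W 24] → take T-U (2); add T.
Step 3: frontier [P-T 24, Q-U 7, S-U 7, W-X 20, Q-W 22, P-W 24] → take Q-U (7); add Q.
Step 4: frontier [Q-X 14, P-Q 25, P-T 24, S-U 7, W-X 20, P-W 24] → take S-U (7); add S.
Step 5: frontier [Q-X 14, P-Q 25, R-S 14, S-X 24, P-T 24, W-X 20, P-W 24] → take R-S (14); add R.
Step 6: frontier [Q-X 14, P-Q 25, R-X 4, P-R 11, S-X 24, P-T 24, W-X 20, P-W 24] → take R-X (4); add X.
Step 7: frontier [P-Q 25, P-R 11, P-T 24, P-W 24] → take P-R (11); add P.
The 2nd edge added is T-U.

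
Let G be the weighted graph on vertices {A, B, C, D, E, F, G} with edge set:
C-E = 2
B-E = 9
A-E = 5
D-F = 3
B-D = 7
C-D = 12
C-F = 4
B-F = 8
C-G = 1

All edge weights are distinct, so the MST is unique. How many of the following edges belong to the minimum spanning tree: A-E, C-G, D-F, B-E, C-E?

4

Sort edges by weight, then run Kruskal:
C-G (1): add — endpoints in different components.
C-E (2): add — endpoints in different components.
D-F (3): add — endpoints in different components.
C-F (4): add — endpoints in different components.
A-E (5): add — endpoints in different components.
B-D (7): add — endpoints in different components.
MST edge set: {C-G, C-E, D-F, C-F, A-E, B-D}.
Of the listed edges, {A-E, C-G, D-F, C-E} are in the MST → 4.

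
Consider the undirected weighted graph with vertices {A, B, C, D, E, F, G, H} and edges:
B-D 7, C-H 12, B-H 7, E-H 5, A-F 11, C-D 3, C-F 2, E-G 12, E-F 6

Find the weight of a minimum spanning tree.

46

Kruskal: consider edges lightest-first.
C-F (2): add — endpoints in different components.
C-D (3): add — endpoints in different components.
E-H (5): add — endpoints in different components.
E-F (6): add — endpoints in different components.
B-D (7): add — endpoints in different components.
B-H (7): skip — B and H already connected.
A-F (11): add — endpoints in different components.
C-H (12): skip — C and H already connected.
E-G (12): add — endpoints in different components.
MST edges: C-F, C-D, E-H, E-F, B-D, A-F, E-G; total weight 2+3+5+6+7+11+12 = 46.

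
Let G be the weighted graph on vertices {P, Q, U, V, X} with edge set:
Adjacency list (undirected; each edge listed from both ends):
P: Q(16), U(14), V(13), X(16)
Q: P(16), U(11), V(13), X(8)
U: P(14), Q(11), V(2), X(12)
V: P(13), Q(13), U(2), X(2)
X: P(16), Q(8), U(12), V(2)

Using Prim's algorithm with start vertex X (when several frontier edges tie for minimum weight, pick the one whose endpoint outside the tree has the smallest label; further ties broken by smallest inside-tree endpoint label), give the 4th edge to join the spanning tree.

Grow the tree from X using Prim:
Step 1: cheapest edge leaving the tree is V—X (2); add V.
Step 2: cheapest edge leaving the tree is U—V (2); add U.
Step 3: cheapest edge leaving the tree is Q—X (8); add Q.
Step 4: cheapest edge leaving the tree is P—V (13); add P.
The 4th edge added is P—V.

P-V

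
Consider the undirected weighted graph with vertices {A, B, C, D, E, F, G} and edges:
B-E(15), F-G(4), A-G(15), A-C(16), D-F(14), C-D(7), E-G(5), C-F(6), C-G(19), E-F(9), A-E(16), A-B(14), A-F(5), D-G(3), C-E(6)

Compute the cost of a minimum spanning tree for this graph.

Sort edges by weight, then run Kruskal:
D-G (3): add. Components now {A} {B} {C} {D,G} {E} {F}
F-G (4): add. Components now {A} {B} {C} {D,F,G} {E}
A-F (5): add. Components now {A,D,F,G} {B} {C} {E}
E-G (5): add. Components now {A,D,E,F,G} {B} {C}
C-E (6): add. Components now {A,C,D,E,F,G} {B}
C-F (6): skip — C and F already connected.
C-D (7): skip — C and D already connected.
E-F (9): skip — E and F already connected.
A-B (14): add. Components now {A,B,C,D,E,F,G}
MST edges: D-G, F-G, A-F, E-G, C-E, A-B; total weight 3+4+5+5+6+14 = 37.

37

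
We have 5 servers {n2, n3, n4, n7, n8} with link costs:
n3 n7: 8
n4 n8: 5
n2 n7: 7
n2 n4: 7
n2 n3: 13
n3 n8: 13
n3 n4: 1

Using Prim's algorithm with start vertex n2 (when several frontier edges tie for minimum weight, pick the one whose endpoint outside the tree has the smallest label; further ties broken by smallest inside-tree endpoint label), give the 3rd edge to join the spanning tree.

n4-n8

Grow the tree from n2 using Prim:
Step 1: cheapest edge leaving the tree is n2 n4 (7); add n4.
Step 2: cheapest edge leaving the tree is n3 n4 (1); add n3.
Step 3: cheapest edge leaving the tree is n4 n8 (5); add n8.
Step 4: cheapest edge leaving the tree is n2 n7 (7); add n7.
The 3rd edge added is n4 n8.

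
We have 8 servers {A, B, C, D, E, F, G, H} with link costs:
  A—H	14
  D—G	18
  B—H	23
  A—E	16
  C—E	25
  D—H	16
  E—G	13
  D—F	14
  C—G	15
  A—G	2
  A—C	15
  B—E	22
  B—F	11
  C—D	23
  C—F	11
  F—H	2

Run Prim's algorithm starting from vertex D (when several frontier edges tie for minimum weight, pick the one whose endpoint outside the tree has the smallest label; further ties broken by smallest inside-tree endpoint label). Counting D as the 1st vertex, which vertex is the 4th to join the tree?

B

Grow the tree from D using Prim:
Step 1: cheapest edge leaving the tree is D—F (14); add F.
Step 2: cheapest edge leaving the tree is F—H (2); add H.
Step 3: cheapest edge leaving the tree is B—F (11); add B.
Step 4: cheapest edge leaving the tree is C—F (11); add C.
Step 5: cheapest edge leaving the tree is A—H (14); add A.
Step 6: cheapest edge leaving the tree is A—G (2); add G.
Step 7: cheapest edge leaving the tree is E—G (13); add E.
Vertex order: D, F, H, B, C, A, G, E. The 4th vertex is B.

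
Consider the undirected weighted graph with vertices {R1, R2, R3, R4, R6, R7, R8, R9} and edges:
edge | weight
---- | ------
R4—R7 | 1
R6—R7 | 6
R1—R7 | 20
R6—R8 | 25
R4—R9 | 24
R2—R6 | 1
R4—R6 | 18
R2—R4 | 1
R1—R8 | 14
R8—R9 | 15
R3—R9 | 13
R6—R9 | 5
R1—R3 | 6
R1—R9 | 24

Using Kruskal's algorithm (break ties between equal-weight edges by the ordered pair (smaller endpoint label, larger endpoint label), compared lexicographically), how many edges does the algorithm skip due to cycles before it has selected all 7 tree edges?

1

Sort edges by weight, then run Kruskal:
R2—R4 (1): add — endpoints in different components.
R2—R6 (1): add — endpoints in different components.
R4—R7 (1): add — endpoints in different components.
R6—R9 (5): add — endpoints in different components.
R1—R3 (6): add — endpoints in different components.
R6—R7 (6): skip — R7 and R6 already connected.
R3—R9 (13): add — endpoints in different components.
R1—R8 (14): add — endpoints in different components.
Edges rejected before the tree was complete: 1.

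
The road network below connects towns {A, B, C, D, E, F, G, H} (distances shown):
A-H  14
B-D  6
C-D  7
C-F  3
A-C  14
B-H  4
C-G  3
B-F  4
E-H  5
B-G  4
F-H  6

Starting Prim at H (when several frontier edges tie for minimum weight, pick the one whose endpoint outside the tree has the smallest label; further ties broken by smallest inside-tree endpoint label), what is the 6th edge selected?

B-D

Prim's algorithm from H:
Step 1: cheapest edge leaving the tree is B-H (4); add B.
Step 2: cheapest edge leaving the tree is B-F (4); add F.
Step 3: cheapest edge leaving the tree is C-F (3); add C.
Step 4: cheapest edge leaving the tree is C-G (3); add G.
Step 5: cheapest edge leaving the tree is E-H (5); add E.
Step 6: cheapest edge leaving the tree is B-D (6); add D.
Step 7: cheapest edge leaving the tree is A-C (14); add A.
The 6th edge added is B-D.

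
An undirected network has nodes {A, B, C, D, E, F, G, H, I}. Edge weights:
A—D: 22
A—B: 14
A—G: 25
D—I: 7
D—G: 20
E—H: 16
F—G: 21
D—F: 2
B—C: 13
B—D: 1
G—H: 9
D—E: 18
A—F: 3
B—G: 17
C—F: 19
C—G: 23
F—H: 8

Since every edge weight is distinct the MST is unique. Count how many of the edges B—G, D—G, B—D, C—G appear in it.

1

Kruskal's algorithm — process edges by increasing weight (ties by edge label):
B—D (1): add — endpoints in different components.
D—F (2): add — endpoints in different components.
A—F (3): add — endpoints in different components.
D—I (7): add — endpoints in different components.
F—H (8): add — endpoints in different components.
G—H (9): add — endpoints in different components.
B—C (13): add — endpoints in different components.
A—B (14): skip — A and B already connected.
E—H (16): add — endpoints in different components.
MST edge set: {B—D, D—F, A—F, D—I, F—H, G—H, B—C, E—H}.
Of the listed edges, {B—D} are in the MST → 1.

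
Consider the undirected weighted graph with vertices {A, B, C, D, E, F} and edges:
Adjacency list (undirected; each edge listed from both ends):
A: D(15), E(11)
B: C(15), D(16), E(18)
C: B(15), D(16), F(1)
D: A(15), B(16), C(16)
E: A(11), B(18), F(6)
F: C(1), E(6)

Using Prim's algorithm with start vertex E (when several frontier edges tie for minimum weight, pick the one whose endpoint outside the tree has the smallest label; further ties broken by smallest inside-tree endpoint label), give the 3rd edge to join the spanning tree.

Prim, starting at E.
Step 1: cheapest edge leaving the tree is E F (6); add F.
Step 2: cheapest edge leaving the tree is C F (1); add C.
Step 3: cheapest edge leaving the tree is A E (11); add A.
Step 4: cheapest edge leaving the tree is B C (15); add B.
Step 5: cheapest edge leaving the tree is A D (15); add D.
The 3rd edge added is A E.

A-E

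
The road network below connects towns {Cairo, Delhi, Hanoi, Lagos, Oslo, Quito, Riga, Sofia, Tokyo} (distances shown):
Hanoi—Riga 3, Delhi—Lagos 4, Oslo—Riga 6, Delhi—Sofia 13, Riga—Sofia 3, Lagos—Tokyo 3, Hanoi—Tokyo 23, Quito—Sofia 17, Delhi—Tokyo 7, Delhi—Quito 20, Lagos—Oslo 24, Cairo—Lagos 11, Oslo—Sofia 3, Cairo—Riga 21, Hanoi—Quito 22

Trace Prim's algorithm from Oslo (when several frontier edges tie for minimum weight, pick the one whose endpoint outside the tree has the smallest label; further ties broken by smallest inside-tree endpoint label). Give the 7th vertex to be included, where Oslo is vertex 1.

Tokyo

Prim's algorithm from Oslo:
Step 1: cheapest edge leaving the tree is Oslo—Sofia (3); add Sofia.
Step 2: cheapest edge leaving the tree is Riga—Sofia (3); add Riga.
Step 3: cheapest edge leaving the tree is Hanoi—Riga (3); add Hanoi.
Step 4: cheapest edge leaving the tree is Delhi—Sofia (13); add Delhi.
Step 5: cheapest edge leaving the tree is Delhi—Lagos (4); add Lagos.
Step 6: cheapest edge leaving the tree is Lagos—Tokyo (3); add Tokyo.
Step 7: cheapest edge leaving the tree is Cairo—Lagos (11); add Cairo.
Step 8: cheapest edge leaving the tree is Quito—Sofia (17); add Quito.
Vertex order: Oslo, Sofia, Riga, Hanoi, Delhi, Lagos, Tokyo, Cairo, Quito. The 7th vertex is Tokyo.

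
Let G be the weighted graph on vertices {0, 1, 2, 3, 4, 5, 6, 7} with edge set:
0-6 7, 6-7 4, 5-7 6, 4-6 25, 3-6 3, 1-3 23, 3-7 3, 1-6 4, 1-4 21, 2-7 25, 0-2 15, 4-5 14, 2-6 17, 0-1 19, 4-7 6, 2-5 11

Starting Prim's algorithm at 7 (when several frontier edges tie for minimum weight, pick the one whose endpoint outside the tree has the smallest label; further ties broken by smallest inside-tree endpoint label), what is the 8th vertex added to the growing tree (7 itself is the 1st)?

2

Prim, starting at 7.
Step 1: cheapest edge leaving the tree is 3-7 (3); add 3.
Step 2: cheapest edge leaving the tree is 3-6 (3); add 6.
Step 3: cheapest edge leaving the tree is 1-6 (4); add 1.
Step 4: cheapest edge leaving the tree is 4-7 (6); add 4.
Step 5: cheapest edge leaving the tree is 5-7 (6); add 5.
Step 6: cheapest edge leaving the tree is 0-6 (7); add 0.
Step 7: cheapest edge leaving the tree is 2-5 (11); add 2.
Vertex order: 7, 3, 6, 1, 4, 5, 0, 2. The 8th vertex is 2.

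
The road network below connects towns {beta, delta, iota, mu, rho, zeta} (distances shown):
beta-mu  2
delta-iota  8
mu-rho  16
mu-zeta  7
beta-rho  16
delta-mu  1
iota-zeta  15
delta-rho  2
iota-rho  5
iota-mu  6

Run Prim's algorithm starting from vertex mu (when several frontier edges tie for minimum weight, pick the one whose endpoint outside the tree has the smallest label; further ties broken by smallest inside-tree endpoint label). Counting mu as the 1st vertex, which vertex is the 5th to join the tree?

iota

Prim's algorithm from mu:
Step 1: cheapest edge leaving the tree is delta-mu (1); add delta.
Step 2: cheapest edge leaving the tree is beta-mu (2); add beta.
Step 3: cheapest edge leaving the tree is delta-rho (2); add rho.
Step 4: cheapest edge leaving the tree is iota-rho (5); add iota.
Step 5: cheapest edge leaving the tree is mu-zeta (7); add zeta.
Vertex order: mu, delta, beta, rho, iota, zeta. The 5th vertex is iota.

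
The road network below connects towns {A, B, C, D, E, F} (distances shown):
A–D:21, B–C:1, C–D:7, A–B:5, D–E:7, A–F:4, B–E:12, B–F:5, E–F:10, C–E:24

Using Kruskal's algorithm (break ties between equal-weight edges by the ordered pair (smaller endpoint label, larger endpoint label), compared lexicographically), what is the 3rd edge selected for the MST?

A-B

Sort edges by weight, then run Kruskal:
B–C (1): add. Components now {A} {B,C} {D} {E} {F}
A–F (4): add. Components now {A,F} {B,C} {D} {E}
A–B (5): add. Components now {A,B,C,F} {D} {E}
B–F (5): skip — B and F already connected.
C–D (7): add. Components now {A,B,C,D,F} {E}
D–E (7): add. Components now {A,B,C,D,E,F}
The 3rd edge added is A–B.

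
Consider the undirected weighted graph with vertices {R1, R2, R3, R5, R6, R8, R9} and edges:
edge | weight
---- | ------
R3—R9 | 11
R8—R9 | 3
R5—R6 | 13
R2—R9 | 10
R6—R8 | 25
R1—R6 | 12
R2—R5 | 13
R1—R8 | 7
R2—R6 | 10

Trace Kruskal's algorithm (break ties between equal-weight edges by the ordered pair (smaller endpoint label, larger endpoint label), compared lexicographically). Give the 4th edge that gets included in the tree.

R2-R9

Kruskal: consider edges lightest-first.
R8—R9 (3): add — endpoints in different components.
R1—R8 (7): add — endpoints in different components.
R2—R6 (10): add — endpoints in different components.
R2—R9 (10): add — endpoints in different components.
R3—R9 (11): add — endpoints in different components.
R1—R6 (12): skip — R6 and R1 already connected.
R2—R5 (13): add — endpoints in different components.
The 4th edge added is R2—R9.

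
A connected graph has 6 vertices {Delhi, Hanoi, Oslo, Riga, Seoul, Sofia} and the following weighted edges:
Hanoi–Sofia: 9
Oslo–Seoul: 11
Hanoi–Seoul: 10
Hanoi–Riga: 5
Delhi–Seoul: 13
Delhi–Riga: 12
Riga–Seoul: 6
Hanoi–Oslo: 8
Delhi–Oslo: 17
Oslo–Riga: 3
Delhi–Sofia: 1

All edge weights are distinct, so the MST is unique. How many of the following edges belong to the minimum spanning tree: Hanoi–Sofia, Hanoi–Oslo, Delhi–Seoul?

1

Sort edges by weight, then run Kruskal:
Delhi–Sofia (1): add. Components now {Riga} {Delhi,Sofia} {Hanoi} {Oslo} {Seoul}
Oslo–Riga (3): add. Components now {Oslo,Riga} {Delhi,Sofia} {Hanoi} {Seoul}
Hanoi–Riga (5): add. Components now {Hanoi,Oslo,Riga} {Delhi,Sofia} {Seoul}
Riga–Seoul (6): add. Components now {Hanoi,Oslo,Riga,Seoul} {Delhi,Sofia}
Hanoi–Oslo (8): skip — Hanoi and Oslo already connected.
Hanoi–Sofia (9): add. Components now {Delhi,Hanoi,Oslo,Riga,Seoul,Sofia}
MST edge set: {Delhi–Sofia, Oslo–Riga, Hanoi–Riga, Riga–Seoul, Hanoi–Sofia}.
Of the listed edges, {Hanoi–Sofia} are in the MST → 1.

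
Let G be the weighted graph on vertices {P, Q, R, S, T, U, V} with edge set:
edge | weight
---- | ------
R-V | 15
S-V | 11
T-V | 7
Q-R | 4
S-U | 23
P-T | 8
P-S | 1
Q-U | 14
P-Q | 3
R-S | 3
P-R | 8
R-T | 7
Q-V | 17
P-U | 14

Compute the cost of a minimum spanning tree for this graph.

35

Prim, starting at R.
Step 1: cheapest edge leaving the tree is R-S (3); add S.
Step 2: cheapest edge leaving the tree is P-S (1); add P.
Step 3: cheapest edge leaving the tree is P-Q (3); add Q.
Step 4: cheapest edge leaving the tree is R-T (7); add T.
Step 5: cheapest edge leaving the tree is T-V (7); add V.
Step 6: cheapest edge leaving the tree is P-U (14); add U.
MST edges: R-S, P-S, P-Q, R-T, T-V, P-U; total weight 3+1+3+7+7+14 = 35.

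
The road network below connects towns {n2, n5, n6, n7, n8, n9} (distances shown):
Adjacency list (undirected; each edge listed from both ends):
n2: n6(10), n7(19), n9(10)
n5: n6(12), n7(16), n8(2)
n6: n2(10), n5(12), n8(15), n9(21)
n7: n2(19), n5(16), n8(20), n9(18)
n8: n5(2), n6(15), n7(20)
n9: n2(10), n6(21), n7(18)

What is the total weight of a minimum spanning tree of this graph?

50

Grow the tree from n7 using Prim:
Step 1: frontier [n5 n7 16, n7 n9 18, n2 n7 19, n7 n8 20] → take n5 n7 (16); add n5.
Step 2: frontier [n5 n8 2, n5 n6 12, n7 n9 18, n2 n7 19, n7 n8 20] → take n5 n8 (2); add n8.
Step 3: frontier [n5 n6 12, n7 n9 18, n2 n7 19, n6 n8 15] → take n5 n6 (12); add n6.
Step 4: frontier [n2 n6 10, n6 n9 21, n7 n9 18, n2 n7 19] → take n2 n6 (10); add n2.
Step 5: frontier [n2 n9 10, n6 n9 21, n7 n9 18] → take n2 n9 (10); add n9.
MST edges: n5 n7, n5 n8, n5 n6, n2 n6, n2 n9; total weight 16+2+12+10+10 = 50.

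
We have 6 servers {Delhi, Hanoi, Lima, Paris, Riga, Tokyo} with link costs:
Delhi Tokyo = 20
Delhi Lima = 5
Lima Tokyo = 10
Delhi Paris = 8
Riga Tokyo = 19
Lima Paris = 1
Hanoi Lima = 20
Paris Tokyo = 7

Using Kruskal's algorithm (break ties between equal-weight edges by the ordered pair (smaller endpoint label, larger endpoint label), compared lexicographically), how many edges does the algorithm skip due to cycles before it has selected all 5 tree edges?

Sort edges by weight, then run Kruskal:
Lima Paris (1): add. Components now {Lima,Paris} {Tokyo} {Riga} {Delhi} {Hanoi}
Delhi Lima (5): add. Components now {Delhi,Lima,Paris} {Tokyo} {Riga} {Hanoi}
Paris Tokyo (7): add. Components now {Delhi,Lima,Paris,Tokyo} {Riga} {Hanoi}
Delhi Paris (8): skip — Delhi and Paris already connected.
Lima Tokyo (10): skip — Lima and Tokyo already connected.
Riga Tokyo (19): add. Components now {Delhi,Lima,Paris,Riga,Tokyo} {Hanoi}
Delhi Tokyo (20): skip — Tokyo and Delhi already connected.
Hanoi Lima (20): add. Components now {Delhi,Hanoi,Lima,Paris,Riga,Tokyo}
Edges rejected before the tree was complete: 3.

3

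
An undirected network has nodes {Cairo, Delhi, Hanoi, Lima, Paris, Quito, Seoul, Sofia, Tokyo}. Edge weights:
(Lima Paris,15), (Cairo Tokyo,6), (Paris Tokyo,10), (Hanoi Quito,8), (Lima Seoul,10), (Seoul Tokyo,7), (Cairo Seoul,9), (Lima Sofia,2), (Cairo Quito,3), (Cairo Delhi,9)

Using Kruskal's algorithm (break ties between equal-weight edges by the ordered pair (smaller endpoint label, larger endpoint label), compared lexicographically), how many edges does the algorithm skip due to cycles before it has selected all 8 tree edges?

1

Kruskal's algorithm — process edges by increasing weight (ties by edge label):
Lima Sofia (2): add — endpoints in different components.
Cairo Quito (3): add — endpoints in different components.
Cairo Tokyo (6): add — endpoints in different components.
Seoul Tokyo (7): add — endpoints in different components.
Hanoi Quito (8): add — endpoints in different components.
Cairo Delhi (9): add — endpoints in different components.
Cairo Seoul (9): skip — Seoul and Cairo already connected.
Lima Seoul (10): add — endpoints in different components.
Paris Tokyo (10): add — endpoints in different components.
Edges rejected before the tree was complete: 1.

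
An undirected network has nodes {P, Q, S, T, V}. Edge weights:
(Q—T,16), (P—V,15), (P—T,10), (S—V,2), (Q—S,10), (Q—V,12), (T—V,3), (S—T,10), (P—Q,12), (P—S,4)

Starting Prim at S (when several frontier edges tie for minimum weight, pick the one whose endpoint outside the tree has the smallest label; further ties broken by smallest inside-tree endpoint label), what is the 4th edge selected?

Grow the tree from S using Prim:
Step 1: cheapest edge leaving the tree is S—V (2); add V.
Step 2: cheapest edge leaving the tree is T—V (3); add T.
Step 3: cheapest edge leaving the tree is P—S (4); add P.
Step 4: cheapest edge leaving the tree is Q—S (10); add Q.
The 4th edge added is Q—S.

Q-S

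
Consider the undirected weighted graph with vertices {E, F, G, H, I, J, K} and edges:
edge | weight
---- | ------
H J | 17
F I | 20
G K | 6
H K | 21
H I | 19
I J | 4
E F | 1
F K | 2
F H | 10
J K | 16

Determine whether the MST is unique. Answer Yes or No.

Yes

Kruskal: consider edges lightest-first.
E F (1): add — endpoints in different components.
F K (2): add — endpoints in different components.
I J (4): add — endpoints in different components.
G K (6): add — endpoints in different components.
F H (10): add — endpoints in different components.
J K (16): add — endpoints in different components.
Every non-tree edge has weight strictly greater than the heaviest edge on the tree path between its endpoints, so the MST is unique.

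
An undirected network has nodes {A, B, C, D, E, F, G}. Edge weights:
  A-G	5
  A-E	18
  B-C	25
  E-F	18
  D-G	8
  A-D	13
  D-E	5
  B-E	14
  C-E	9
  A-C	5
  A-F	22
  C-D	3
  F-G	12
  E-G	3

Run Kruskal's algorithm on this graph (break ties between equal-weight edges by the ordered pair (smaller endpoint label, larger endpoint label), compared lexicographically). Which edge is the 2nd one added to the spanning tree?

Kruskal: consider edges lightest-first.
C-D (3): add — endpoints in different components.
E-G (3): add — endpoints in different components.
A-C (5): add — endpoints in different components.
A-G (5): add — endpoints in different components.
D-E (5): skip — D and E already connected.
D-G (8): skip — D and G already connected.
C-E (9): skip — C and E already connected.
F-G (12): add — endpoints in different components.
A-D (13): skip — A and D already connected.
B-E (14): add — endpoints in different components.
The 2nd edge added is E-G.

E-G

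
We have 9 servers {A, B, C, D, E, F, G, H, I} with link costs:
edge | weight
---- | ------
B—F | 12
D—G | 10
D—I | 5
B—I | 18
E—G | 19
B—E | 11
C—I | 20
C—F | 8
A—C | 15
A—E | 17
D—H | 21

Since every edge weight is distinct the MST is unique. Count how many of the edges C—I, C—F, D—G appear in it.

Sort edges by weight, then run Kruskal:
D—I (5): add — endpoints in different components.
C—F (8): add — endpoints in different components.
D—G (10): add — endpoints in different components.
B—E (11): add — endpoints in different components.
B—F (12): add — endpoints in different components.
A—C (15): add — endpoints in different components.
A—E (17): skip — A and E already connected.
B—I (18): add — endpoints in different components.
E—G (19): skip — E and G already connected.
C—I (20): skip — C and I already connected.
D—H (21): add — endpoints in different components.
MST edge set: {D—I, C—F, D—G, B—E, B—F, A—C, B—I, D—H}.
Of the listed edges, {C—F, D—G} are in the MST → 2.

2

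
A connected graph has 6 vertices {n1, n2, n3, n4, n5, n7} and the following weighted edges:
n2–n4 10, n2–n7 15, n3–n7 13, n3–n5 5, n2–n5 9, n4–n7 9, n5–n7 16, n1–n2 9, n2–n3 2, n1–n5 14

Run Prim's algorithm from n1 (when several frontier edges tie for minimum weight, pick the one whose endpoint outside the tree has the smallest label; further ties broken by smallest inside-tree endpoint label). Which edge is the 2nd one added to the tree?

Prim, starting at n1.
Step 1: cheapest edge leaving the tree is n1–n2 (9); add n2.
Step 2: cheapest edge leaving the tree is n2–n3 (2); add n3.
Step 3: cheapest edge leaving the tree is n3–n5 (5); add n5.
Step 4: cheapest edge leaving the tree is n2–n4 (10); add n4.
Step 5: cheapest edge leaving the tree is n4–n7 (9); add n7.
The 2nd edge added is n2–n3.

n2-n3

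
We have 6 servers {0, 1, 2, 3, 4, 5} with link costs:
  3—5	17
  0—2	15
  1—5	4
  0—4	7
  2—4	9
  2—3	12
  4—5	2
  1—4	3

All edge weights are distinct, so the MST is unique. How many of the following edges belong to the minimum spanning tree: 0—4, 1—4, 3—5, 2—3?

3

Sort edges by weight, then run Kruskal:
4—5 (2): add. Components now {0} {1} {2} {3} {4,5}
1—4 (3): add. Components now {0} {1,4,5} {2} {3}
1—5 (4): skip — 1 and 5 already connected.
0—4 (7): add. Components now {0,1,4,5} {2} {3}
2—4 (9): add. Components now {0,1,2,4,5} {3}
2—3 (12): add. Components now {0,1,2,3,4,5}
MST edge set: {4—5, 1—4, 0—4, 2—4, 2—3}.
Of the listed edges, {0—4, 1—4, 2—3} are in the MST → 3.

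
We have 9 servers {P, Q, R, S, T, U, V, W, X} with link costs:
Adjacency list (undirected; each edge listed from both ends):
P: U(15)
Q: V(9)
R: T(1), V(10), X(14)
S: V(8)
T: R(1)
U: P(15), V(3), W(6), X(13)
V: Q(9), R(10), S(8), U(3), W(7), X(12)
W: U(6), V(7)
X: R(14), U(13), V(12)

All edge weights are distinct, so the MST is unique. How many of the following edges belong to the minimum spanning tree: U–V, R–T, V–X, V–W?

Sort edges by weight, then run Kruskal:
R–T (1): add — endpoints in different components.
U–V (3): add — endpoints in different components.
U–W (6): add — endpoints in different components.
V–W (7): skip — V and W already connected.
S–V (8): add — endpoints in different components.
Q–V (9): add — endpoints in different components.
R–V (10): add — endpoints in different components.
V–X (12): add — endpoints in different components.
U–X (13): skip — U and X already connected.
R–X (14): skip — X and R already connected.
P–U (15): add — endpoints in different components.
MST edge set: {R–T, U–V, U–W, S–V, Q–V, R–V, V–X, P–U}.
Of the listed edges, {U–V, R–T, V–X} are in the MST → 3.

3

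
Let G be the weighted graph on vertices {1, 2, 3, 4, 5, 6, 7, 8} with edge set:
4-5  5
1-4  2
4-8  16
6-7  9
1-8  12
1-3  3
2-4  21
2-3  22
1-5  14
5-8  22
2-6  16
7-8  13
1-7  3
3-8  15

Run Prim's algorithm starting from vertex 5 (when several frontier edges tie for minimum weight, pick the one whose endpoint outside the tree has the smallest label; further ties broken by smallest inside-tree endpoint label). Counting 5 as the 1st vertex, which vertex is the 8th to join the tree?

Grow the tree from 5 using Prim:
Step 1: frontier [4-5 5, 1-5 14, 5-8 22] → take 4-5 (5); add 4.
Step 2: frontier [1-4 2, 4-8 16, 2-4 21, 1-5 14, 5-8 22] → take 1-4 (2); add 1.
Step 3: frontier [1-3 3, 1-7 3, 1-8 12, 4-8 16, 2-4 21, 5-8 22] → take 1-3 (3); add 3.
Step 4: frontier [1-7 3, 1-8 12, 3-8 15, 2-3 22, 4-8 16, 2-4 21, 5-8 22] → take 1-7 (3); add 7.
Step 5: frontier [1-8 12, 3-8 15, 2-3 22, 4-8 16, 2-4 21, 5-8 22, 6-7 9, 7-8 13] → take 6-7 (9); add 6.
Step 6: frontier [1-8 12, 3-8 15, 2-3 22, 4-8 16, 2-4 21, 5-8 22, 2-6 16, 7-8 13] → take 1-8 (12); add 8.
Step 7: frontier [2-3 22, 2-4 21, 2-6 16] → take 2-6 (16); add 2.
Vertex order: 5, 4, 1, 3, 7, 6, 8, 2. The 8th vertex is 2.

2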